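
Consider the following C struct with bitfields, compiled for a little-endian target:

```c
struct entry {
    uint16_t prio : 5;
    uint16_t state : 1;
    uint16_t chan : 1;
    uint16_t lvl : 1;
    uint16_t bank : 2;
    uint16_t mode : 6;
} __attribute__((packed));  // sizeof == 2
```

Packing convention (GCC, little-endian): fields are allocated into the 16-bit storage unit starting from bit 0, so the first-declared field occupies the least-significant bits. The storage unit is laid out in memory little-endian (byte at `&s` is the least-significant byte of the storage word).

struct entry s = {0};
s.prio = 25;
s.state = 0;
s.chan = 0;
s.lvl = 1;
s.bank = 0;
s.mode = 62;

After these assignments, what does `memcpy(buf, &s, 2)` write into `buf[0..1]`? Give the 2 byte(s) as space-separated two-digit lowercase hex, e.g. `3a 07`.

99 f8

prio:5 = 25 → 0x19 << 0 → word 0x0019
state:1 = 0 → 0x0 << 5 → word 0x0019
chan:1 = 0 → 0x0 << 6 → word 0x0019
lvl:1 = 1 → 0x1 << 7 → word 0x0099
bank:2 = 0 → 0x0 << 8 → word 0x0099
mode:6 = 62 → 0x3e << 10 → word 0xf899
word = 0xf899 → little-endian bytes:
  [0]=0x99  [1]=0xf8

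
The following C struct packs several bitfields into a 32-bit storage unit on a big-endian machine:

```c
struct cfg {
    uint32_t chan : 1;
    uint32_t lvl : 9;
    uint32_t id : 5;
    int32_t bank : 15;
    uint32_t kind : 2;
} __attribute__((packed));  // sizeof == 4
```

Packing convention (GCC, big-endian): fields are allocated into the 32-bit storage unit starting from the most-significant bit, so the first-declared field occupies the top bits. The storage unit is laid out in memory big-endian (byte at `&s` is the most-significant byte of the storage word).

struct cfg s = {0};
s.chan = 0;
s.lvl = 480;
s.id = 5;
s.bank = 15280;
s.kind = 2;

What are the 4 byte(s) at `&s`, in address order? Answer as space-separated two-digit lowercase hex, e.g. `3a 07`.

78 0a ee c2

[31+:1] chan=0 & 0x1 = 0x0; word=0x00000000
[22+:9] lvl=480 & 0x1ff = 0x1e0; word=0x78000000
[17+:5] id=5 & 0x1f = 0x5; word=0x780a0000
[2+:15] bank=15280 & 0x7fff = 0x3bb0; word=0x780aeec0
[0+:2] kind=2 & 0x3 = 0x2; word=0x780aeec2
word = 0x780aeec2 → big-endian bytes:
  [0]=0x78  [1]=0x0a  [2]=0xee  [3]=0xc2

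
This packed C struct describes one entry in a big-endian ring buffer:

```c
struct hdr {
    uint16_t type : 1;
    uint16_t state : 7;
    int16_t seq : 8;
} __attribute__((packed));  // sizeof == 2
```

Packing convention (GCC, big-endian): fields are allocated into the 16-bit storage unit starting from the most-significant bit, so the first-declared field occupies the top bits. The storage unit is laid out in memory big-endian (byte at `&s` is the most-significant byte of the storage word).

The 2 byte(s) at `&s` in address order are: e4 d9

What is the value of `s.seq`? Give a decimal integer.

[0]=0xe4 [1]=0xd9 (big-endian) → word 0xe4d9
type:1 @ bit 15 → (0xe4d9>>15)&0x1 = 0x1
state:7 @ bit 8 → (0xe4d9>>8)&0x7f = 0x64
seq:8 @ bit 0 → (0xe4d9>>0)&0xff = 0xd9  ←
seq signed 8b, MSB=1: 217 - 256 = -39

-39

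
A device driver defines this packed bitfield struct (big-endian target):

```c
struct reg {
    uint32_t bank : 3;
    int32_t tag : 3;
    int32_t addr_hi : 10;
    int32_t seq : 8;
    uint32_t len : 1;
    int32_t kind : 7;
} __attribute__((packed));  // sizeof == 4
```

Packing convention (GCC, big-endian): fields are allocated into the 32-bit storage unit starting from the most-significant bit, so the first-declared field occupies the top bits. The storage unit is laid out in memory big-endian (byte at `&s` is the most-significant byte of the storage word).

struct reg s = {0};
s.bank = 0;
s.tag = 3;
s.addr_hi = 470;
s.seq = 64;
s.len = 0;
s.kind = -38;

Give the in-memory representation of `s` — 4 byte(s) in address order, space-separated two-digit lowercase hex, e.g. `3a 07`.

bank (3b) val=0 bits=0x0 at bit 29: 0x00000000
tag (3b) val=3 bits=0x3 at bit 26: 0x0c000000
addr_hi (10b) val=470 bits=0x1d6 at bit 16: 0x0dd60000
seq (8b) val=64 bits=0x40 at bit 8: 0x0dd64000
len (1b) val=0 bits=0x0 at bit 7: 0x0dd64000
kind (7b) val=-38 bits=0x5a at bit 0: 0x0dd6405a
word = 0x0dd6405a → big-endian bytes:
  [0]=0x0d  [1]=0xd6  [2]=0x40  [3]=0x5a

0d d6 40 5a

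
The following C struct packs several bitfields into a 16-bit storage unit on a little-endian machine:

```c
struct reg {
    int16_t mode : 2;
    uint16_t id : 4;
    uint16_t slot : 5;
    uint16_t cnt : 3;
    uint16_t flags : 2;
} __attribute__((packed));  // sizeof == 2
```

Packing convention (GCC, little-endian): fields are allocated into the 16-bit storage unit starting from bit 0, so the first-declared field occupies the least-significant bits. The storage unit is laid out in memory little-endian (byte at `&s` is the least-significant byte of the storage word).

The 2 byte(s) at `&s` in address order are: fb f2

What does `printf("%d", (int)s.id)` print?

[0]=0xfb [1]=0xf2 (little-endian) → word 0xf2fb
mode [0+:2] = (word>>0) & 0x3 = 3
id [2+:4] = (word>>2) & 0xf = 14  ←
slot [6+:5] = (word>>6) & 0x1f = 11
cnt [11+:3] = (word>>11) & 0x7 = 6
flags [14+:2] = (word>>14) & 0x3 = 3

14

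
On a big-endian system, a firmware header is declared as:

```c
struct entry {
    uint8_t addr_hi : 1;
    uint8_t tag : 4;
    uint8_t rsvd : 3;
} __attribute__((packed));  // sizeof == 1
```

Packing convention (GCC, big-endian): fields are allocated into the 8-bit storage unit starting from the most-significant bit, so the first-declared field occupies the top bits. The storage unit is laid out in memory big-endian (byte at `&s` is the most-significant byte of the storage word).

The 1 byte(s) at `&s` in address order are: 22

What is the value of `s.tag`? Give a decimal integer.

[0]=0x22 (big-endian) → word 0x22
addr_hi [7+:1] = (word>>7) & 0x1 = 0
tag [3+:4] = (word>>3) & 0xf = 4  ←
rsvd [0+:3] = (word>>0) & 0x7 = 2

4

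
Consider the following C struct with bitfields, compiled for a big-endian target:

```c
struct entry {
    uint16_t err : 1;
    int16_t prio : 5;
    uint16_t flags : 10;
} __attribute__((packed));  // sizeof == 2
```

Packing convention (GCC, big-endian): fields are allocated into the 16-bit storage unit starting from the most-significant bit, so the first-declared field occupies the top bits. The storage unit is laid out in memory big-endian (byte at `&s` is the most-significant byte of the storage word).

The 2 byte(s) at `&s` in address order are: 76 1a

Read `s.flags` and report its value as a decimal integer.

[0]=0x76 [1]=0x1a (big-endian) → word 0x761a
err:1 @ bit 15 → (0x761a>>15)&0x1 = 0x0
prio:5 @ bit 10 → (0x761a>>10)&0x1f = 0x1d
flags:10 @ bit 0 → (0x761a>>0)&0x3ff = 0x21a  ←

538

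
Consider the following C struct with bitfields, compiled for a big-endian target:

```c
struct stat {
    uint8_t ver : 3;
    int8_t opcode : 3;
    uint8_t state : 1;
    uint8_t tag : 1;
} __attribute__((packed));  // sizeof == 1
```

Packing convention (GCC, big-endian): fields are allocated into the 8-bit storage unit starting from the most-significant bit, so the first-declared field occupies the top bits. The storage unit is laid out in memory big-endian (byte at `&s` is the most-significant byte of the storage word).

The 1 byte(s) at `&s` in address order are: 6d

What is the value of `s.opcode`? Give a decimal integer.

[0]=0x6d (big-endian) → word 0x6d
ver [5+:3] = (word>>5) & 0x7 = 3
opcode [2+:3] = (word>>2) & 0x7 = 3  ←
state [1+:1] = (word>>1) & 0x1 = 0
tag [0+:1] = (word>>0) & 0x1 = 1
opcode signed 3b, MSB=0: value = 3

3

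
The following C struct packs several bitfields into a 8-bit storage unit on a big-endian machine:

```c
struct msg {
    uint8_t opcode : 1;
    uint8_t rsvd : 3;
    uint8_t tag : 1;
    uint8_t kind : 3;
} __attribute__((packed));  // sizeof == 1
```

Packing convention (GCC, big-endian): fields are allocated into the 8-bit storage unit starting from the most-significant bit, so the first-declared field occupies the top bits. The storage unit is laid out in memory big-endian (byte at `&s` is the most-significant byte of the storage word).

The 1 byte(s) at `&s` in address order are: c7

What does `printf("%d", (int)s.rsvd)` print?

4

[0]=0xc7 (big-endian) → word 0xc7
opcode:1 @ bit 7 → (0xc7>>7)&0x1 = 0x1
rsvd:3 @ bit 4 → (0xc7>>4)&0x7 = 0x4  ←
tag:1 @ bit 3 → (0xc7>>3)&0x1 = 0x0
kind:3 @ bit 0 → (0xc7>>0)&0x7 = 0x7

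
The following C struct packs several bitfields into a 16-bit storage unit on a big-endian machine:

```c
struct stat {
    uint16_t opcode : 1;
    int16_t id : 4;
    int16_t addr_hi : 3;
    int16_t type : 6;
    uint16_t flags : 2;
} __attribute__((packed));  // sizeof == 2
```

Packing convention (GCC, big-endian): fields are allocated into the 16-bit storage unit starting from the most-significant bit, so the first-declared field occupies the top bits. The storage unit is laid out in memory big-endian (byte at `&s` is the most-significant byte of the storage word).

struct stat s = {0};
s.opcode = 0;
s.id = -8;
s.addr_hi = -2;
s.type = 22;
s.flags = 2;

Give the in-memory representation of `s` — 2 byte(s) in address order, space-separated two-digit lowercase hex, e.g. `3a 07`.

46 5a

[15+:1] opcode=0 & 0x1 = 0x0; word=0x0000
[11+:4] id=-8 & 0xf = 0x8; word=0x4000
[8+:3] addr_hi=-2 & 0x7 = 0x6; word=0x4600
[2+:6] type=22 & 0x3f = 0x16; word=0x4658
[0+:2] flags=2 & 0x3 = 0x2; word=0x465a
word = 0x465a → big-endian bytes:
  [0]=0x46  [1]=0x5a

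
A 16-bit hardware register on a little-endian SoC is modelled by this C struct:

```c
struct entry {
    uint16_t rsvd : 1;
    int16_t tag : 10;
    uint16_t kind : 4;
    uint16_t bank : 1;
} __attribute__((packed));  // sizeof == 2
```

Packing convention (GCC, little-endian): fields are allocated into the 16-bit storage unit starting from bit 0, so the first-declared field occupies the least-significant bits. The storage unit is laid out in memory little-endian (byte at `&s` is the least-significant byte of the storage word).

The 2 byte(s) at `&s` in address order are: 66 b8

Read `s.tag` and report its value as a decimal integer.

[0]=0x66 [1]=0xb8 (little-endian) → word 0xb866
rsvd [0+:1] = (word>>0) & 0x1 = 0
tag [1+:10] = (word>>1) & 0x3ff = 51  ←
kind [11+:4] = (word>>11) & 0xf = 7
bank [15+:1] = (word>>15) & 0x1 = 1
tag signed 10b, MSB=0: value = 51

51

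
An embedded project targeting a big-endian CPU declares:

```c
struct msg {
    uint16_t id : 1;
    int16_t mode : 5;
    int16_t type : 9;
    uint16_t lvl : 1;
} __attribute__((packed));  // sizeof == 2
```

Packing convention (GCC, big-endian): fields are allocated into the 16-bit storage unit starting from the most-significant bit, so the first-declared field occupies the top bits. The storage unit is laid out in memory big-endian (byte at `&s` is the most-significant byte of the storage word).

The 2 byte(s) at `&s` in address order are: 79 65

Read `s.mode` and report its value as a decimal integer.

[0]=0x79 [1]=0x65 (big-endian) → word 0x7965
id [15+:1] = (word>>15) & 0x1 = 0
mode [10+:5] = (word>>10) & 0x1f = 30  ←
type [1+:9] = (word>>1) & 0x1ff = 178
lvl [0+:1] = (word>>0) & 0x1 = 1
mode signed 5b, MSB=1: 30 - 32 = -2

-2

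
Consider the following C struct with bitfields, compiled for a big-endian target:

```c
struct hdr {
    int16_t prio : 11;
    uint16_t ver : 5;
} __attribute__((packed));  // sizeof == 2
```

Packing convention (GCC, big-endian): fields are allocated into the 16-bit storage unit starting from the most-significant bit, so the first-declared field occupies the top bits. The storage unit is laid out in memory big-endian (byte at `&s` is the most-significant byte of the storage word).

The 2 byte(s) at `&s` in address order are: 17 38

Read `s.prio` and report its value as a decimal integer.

185

[0]=0x17 [1]=0x38 (big-endian) → word 0x1738
prio:11 @ bit 5 → (0x1738>>5)&0x7ff = 0xb9  ←
ver:5 @ bit 0 → (0x1738>>0)&0x1f = 0x18
prio signed 11b, MSB=0: value = 185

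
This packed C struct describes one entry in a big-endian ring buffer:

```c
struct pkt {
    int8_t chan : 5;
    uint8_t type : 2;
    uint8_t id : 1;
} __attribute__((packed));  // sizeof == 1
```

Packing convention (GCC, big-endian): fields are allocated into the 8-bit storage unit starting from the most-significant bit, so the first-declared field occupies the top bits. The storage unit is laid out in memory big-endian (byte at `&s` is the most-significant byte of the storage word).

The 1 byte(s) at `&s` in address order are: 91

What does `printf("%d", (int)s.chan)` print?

-14

[0]=0x91 (big-endian) → word 0x91
chan:5 @ bit 3 → (0x91>>3)&0x1f = 0x12  ←
type:2 @ bit 1 → (0x91>>1)&0x3 = 0x0
id:1 @ bit 0 → (0x91>>0)&0x1 = 0x1
chan signed 5b, MSB=1: 18 - 32 = -14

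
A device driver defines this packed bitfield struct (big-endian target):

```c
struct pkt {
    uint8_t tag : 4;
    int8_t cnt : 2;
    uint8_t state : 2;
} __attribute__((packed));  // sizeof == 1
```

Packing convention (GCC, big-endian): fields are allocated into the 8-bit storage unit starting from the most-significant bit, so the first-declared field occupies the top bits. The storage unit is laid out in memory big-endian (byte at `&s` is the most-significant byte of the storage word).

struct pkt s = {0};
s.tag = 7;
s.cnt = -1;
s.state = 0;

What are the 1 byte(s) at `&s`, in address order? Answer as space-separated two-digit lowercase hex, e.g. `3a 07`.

tag:4 = 7 → 0x7 << 4 → word 0x70
cnt:2 = -1 → 0x3 << 2 → word 0x7c
state:2 = 0 → 0x0 << 0 → word 0x7c
word = 0x7c → big-endian bytes:
  [0]=0x7c

7c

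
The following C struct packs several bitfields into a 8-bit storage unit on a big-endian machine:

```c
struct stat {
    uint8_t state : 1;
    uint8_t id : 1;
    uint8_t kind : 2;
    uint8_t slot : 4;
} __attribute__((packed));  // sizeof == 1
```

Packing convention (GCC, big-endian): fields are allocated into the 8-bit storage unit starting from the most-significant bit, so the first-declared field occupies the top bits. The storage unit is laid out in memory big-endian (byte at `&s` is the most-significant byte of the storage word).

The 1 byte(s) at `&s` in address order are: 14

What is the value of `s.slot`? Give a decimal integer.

4

[0]=0x14 (big-endian) → word 0x14
state [7+:1] = (word>>7) & 0x1 = 0
id [6+:1] = (word>>6) & 0x1 = 0
kind [4+:2] = (word>>4) & 0x3 = 1
slot [0+:4] = (word>>0) & 0xf = 4  ←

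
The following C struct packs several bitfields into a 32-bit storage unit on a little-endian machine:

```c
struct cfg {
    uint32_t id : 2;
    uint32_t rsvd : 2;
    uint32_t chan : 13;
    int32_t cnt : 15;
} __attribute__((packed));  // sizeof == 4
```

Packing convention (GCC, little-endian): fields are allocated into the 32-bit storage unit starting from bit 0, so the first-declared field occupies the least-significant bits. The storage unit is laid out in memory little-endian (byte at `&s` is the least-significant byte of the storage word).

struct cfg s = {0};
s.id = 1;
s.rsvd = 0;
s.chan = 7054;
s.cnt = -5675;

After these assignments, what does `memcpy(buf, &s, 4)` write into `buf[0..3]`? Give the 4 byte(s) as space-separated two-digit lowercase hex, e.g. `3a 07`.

e1 b8 ab d3

[0+:2] id=1 & 0x3 = 0x1; word=0x00000001
[2+:2] rsvd=0 & 0x3 = 0x0; word=0x00000001
[4+:13] chan=7054 & 0x1fff = 0x1b8e; word=0x0001b8e1
[17+:15] cnt=-5675 & 0x7fff = 0x69d5; word=0xd3abb8e1
word = 0xd3abb8e1 → little-endian bytes:
  [0]=0xe1  [1]=0xb8  [2]=0xab  [3]=0xd3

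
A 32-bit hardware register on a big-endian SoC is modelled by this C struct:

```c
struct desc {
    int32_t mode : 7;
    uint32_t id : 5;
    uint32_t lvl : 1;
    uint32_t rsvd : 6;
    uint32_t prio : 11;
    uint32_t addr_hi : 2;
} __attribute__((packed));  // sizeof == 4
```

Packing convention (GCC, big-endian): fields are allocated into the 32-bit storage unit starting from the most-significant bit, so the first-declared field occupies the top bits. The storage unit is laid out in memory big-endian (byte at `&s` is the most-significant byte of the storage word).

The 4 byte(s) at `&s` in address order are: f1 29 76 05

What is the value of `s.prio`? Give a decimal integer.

[0]=0xf1 [1]=0x29 [2]=0x76 [3]=0x05 (big-endian) → word 0xf1297605
mode [25+:7] = (word>>25) & 0x7f = 120
id [20+:5] = (word>>20) & 0x1f = 18
lvl [19+:1] = (word>>19) & 0x1 = 1
rsvd [13+:6] = (word>>13) & 0x3f = 11
prio [2+:11] = (word>>2) & 0x7ff = 1409  ←
addr_hi [0+:2] = (word>>0) & 0x3 = 1

1409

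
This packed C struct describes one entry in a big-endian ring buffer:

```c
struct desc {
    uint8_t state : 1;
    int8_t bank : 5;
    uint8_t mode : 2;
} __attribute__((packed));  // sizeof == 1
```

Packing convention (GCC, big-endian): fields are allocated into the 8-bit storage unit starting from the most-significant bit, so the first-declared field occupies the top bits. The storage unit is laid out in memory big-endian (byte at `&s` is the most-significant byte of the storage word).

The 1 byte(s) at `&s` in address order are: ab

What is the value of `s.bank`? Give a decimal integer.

10

[0]=0xab (big-endian) → word 0xab
state:1 @ bit 7 → (0xab>>7)&0x1 = 0x1
bank:5 @ bit 2 → (0xab>>2)&0x1f = 0xa  ←
mode:2 @ bit 0 → (0xab>>0)&0x3 = 0x3
bank signed 5b, MSB=0: value = 10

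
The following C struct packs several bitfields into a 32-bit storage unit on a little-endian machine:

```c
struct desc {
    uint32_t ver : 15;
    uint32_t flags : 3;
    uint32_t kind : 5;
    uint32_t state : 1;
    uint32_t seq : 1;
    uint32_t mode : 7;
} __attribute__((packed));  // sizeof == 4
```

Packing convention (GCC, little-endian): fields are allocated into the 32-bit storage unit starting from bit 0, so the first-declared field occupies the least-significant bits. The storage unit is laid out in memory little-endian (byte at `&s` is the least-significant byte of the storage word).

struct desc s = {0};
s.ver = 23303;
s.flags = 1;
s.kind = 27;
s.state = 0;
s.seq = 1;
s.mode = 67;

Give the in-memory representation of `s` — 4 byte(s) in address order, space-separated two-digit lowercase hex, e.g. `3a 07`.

[0+:15] ver=23303 & 0x7fff = 0x5b07; word=0x00005b07
[15+:3] flags=1 & 0x7 = 0x1; word=0x0000db07
[18+:5] kind=27 & 0x1f = 0x1b; word=0x006cdb07
[23+:1] state=0 & 0x1 = 0x0; word=0x006cdb07
[24+:1] seq=1 & 0x1 = 0x1; word=0x016cdb07
[25+:7] mode=67 & 0x7f = 0x43; word=0x876cdb07
word = 0x876cdb07 → little-endian bytes:
  [0]=0x07  [1]=0xdb  [2]=0x6c  [3]=0x87

07 db 6c 87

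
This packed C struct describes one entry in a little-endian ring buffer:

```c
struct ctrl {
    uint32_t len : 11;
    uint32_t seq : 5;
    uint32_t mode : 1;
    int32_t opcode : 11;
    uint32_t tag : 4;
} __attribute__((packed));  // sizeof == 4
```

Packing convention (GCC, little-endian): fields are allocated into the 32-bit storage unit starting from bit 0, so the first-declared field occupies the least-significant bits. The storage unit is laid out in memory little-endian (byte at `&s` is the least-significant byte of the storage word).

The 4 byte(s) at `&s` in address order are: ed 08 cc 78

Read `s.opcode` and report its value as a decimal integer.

[0]=0xed [1]=0x08 [2]=0xcc [3]=0x78 (little-endian) → word 0x78cc08ed
len:11 @ bit 0 → (0x78cc08ed>>0)&0x7ff = 0xed
seq:5 @ bit 11 → (0x78cc08ed>>11)&0x1f = 0x1
mode:1 @ bit 16 → (0x78cc08ed>>16)&0x1 = 0x0
opcode:11 @ bit 17 → (0x78cc08ed>>17)&0x7ff = 0x466  ←
tag:4 @ bit 28 → (0x78cc08ed>>28)&0xf = 0x7
opcode signed 11b, MSB=1: 1126 - 2048 = -922

-922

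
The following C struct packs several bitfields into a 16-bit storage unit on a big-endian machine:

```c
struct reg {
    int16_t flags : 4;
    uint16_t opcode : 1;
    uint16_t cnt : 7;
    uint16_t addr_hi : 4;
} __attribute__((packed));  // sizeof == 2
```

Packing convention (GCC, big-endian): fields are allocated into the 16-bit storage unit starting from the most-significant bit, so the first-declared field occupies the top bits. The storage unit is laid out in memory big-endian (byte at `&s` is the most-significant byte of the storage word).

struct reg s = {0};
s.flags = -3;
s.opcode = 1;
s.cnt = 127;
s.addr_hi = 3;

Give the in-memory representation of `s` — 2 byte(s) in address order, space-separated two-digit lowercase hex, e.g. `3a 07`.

flags:4 = -3 → 0xd << 12 → word 0xd000
opcode:1 = 1 → 0x1 << 11 → word 0xd800
cnt:7 = 127 → 0x7f << 4 → word 0xdff0
addr_hi:4 = 3 → 0x3 << 0 → word 0xdff3
word = 0xdff3 → big-endian bytes:
  [0]=0xdf  [1]=0xf3

df f3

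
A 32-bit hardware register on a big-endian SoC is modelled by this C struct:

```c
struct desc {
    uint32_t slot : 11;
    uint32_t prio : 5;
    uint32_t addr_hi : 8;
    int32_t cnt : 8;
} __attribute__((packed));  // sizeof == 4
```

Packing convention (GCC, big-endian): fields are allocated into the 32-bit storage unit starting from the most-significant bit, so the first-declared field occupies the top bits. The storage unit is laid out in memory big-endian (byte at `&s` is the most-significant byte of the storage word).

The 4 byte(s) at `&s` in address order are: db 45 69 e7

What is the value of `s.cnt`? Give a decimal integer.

[0]=0xdb [1]=0x45 [2]=0x69 [3]=0xe7 (big-endian) → word 0xdb4569e7
slot:11 @ bit 21 → (0xdb4569e7>>21)&0x7ff = 0x6da
prio:5 @ bit 16 → (0xdb4569e7>>16)&0x1f = 0x5
addr_hi:8 @ bit 8 → (0xdb4569e7>>8)&0xff = 0x69
cnt:8 @ bit 0 → (0xdb4569e7>>0)&0xff = 0xe7  ←
cnt signed 8b, MSB=1: 231 - 256 = -25

-25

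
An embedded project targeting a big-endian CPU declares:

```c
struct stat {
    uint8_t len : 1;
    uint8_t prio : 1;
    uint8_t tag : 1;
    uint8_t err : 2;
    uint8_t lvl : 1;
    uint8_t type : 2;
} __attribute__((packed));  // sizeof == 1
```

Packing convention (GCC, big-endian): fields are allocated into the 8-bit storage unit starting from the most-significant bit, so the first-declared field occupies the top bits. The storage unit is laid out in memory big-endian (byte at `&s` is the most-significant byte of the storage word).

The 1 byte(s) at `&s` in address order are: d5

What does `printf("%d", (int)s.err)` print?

2

[0]=0xd5 (big-endian) → word 0xd5
len:1 @ bit 7 → (0xd5>>7)&0x1 = 0x1
prio:1 @ bit 6 → (0xd5>>6)&0x1 = 0x1
tag:1 @ bit 5 → (0xd5>>5)&0x1 = 0x0
err:2 @ bit 3 → (0xd5>>3)&0x3 = 0x2  ←
lvl:1 @ bit 2 → (0xd5>>2)&0x1 = 0x1
type:2 @ bit 0 → (0xd5>>0)&0x3 = 0x1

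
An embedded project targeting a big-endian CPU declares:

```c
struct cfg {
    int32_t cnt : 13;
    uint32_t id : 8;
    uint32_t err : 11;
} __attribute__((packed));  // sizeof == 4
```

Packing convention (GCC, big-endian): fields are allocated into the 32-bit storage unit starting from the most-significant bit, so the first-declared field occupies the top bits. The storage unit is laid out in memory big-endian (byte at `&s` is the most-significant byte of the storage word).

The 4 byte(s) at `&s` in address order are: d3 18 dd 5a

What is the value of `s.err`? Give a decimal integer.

1370

[0]=0xd3 [1]=0x18 [2]=0xdd [3]=0x5a (big-endian) → word 0xd318dd5a
cnt [19+:13] = (word>>19) & 0x1fff = 6755
id [11+:8] = (word>>11) & 0xff = 27
err [0+:11] = (word>>0) & 0x7ff = 1370  ←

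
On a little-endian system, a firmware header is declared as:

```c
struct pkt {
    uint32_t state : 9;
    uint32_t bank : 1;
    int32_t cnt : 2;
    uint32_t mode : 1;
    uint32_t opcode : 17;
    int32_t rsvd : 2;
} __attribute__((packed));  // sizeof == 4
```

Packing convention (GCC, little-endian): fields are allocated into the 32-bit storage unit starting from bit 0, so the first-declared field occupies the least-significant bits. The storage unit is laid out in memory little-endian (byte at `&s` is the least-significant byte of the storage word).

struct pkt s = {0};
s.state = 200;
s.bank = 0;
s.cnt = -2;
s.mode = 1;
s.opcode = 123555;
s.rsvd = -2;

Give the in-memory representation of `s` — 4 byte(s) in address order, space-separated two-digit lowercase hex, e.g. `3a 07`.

state:9 = 200 → 0xc8 << 0 → word 0x000000c8
bank:1 = 0 → 0x0 << 9 → word 0x000000c8
cnt:2 = -2 → 0x2 << 10 → word 0x000008c8
mode:1 = 1 → 0x1 << 12 → word 0x000018c8
opcode:17 = 123555 → 0x1e2a3 << 13 → word 0x3c5478c8
rsvd:2 = -2 → 0x2 << 30 → word 0xbc5478c8
word = 0xbc5478c8 → little-endian bytes:
  [0]=0xc8  [1]=0x78  [2]=0x54  [3]=0xbc

c8 78 54 bc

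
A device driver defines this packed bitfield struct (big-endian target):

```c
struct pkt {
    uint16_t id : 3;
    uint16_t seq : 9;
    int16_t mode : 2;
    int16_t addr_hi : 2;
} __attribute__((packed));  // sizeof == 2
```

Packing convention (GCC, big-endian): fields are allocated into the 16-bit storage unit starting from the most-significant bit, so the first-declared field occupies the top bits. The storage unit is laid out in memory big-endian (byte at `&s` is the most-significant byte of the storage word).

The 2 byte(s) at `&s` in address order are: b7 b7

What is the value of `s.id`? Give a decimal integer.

5

[0]=0xb7 [1]=0xb7 (big-endian) → word 0xb7b7
id:3 @ bit 13 → (0xb7b7>>13)&0x7 = 0x5  ←
seq:9 @ bit 4 → (0xb7b7>>4)&0x1ff = 0x17b
mode:2 @ bit 2 → (0xb7b7>>2)&0x3 = 0x1
addr_hi:2 @ bit 0 → (0xb7b7>>0)&0x3 = 0x3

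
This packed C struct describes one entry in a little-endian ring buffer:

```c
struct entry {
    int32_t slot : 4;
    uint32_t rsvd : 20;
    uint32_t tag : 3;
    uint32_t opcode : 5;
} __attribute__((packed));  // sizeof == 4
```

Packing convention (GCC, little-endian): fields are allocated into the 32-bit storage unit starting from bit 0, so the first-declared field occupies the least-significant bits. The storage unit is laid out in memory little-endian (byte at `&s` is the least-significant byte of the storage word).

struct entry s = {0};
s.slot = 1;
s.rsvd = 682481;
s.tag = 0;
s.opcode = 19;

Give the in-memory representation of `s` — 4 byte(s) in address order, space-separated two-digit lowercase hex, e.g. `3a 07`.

11 9f a6 98

slot (4b) val=1 bits=0x1 at bit 0: 0x00000001
rsvd (20b) val=682481 bits=0xa69f1 at bit 4: 0x00a69f11
tag (3b) val=0 bits=0x0 at bit 24: 0x00a69f11
opcode (5b) val=19 bits=0x13 at bit 27: 0x98a69f11
word = 0x98a69f11 → little-endian bytes:
  [0]=0x11  [1]=0x9f  [2]=0xa6  [3]=0x98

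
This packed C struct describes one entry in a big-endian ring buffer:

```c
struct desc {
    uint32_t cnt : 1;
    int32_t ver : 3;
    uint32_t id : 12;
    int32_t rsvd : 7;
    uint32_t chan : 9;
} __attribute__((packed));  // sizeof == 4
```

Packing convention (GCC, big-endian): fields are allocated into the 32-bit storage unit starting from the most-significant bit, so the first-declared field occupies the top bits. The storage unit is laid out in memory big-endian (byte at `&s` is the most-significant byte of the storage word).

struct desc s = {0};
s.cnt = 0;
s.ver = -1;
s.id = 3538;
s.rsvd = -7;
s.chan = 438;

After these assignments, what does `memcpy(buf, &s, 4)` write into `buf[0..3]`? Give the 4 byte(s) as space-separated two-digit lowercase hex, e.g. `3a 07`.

cnt:1 = 0 → 0x0 << 31 → word 0x00000000
ver:3 = -1 → 0x7 << 28 → word 0x70000000
id:12 = 3538 → 0xdd2 << 16 → word 0x7dd20000
rsvd:7 = -7 → 0x79 << 9 → word 0x7dd2f200
chan:9 = 438 → 0x1b6 << 0 → word 0x7dd2f3b6
word = 0x7dd2f3b6 → big-endian bytes:
  [0]=0x7d  [1]=0xd2  [2]=0xf3  [3]=0xb6

7d d2 f3 b6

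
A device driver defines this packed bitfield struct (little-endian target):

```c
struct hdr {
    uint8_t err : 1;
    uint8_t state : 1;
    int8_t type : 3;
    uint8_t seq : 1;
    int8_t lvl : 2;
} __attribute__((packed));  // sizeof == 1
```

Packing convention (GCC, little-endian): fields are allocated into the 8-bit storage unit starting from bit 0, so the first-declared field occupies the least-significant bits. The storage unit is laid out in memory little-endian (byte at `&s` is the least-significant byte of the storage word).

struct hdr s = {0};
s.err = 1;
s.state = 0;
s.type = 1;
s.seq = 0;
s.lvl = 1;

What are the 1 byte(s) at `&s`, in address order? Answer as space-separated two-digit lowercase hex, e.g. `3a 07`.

err (1b) val=1 bits=0x1 at bit 0: 0x01
state (1b) val=0 bits=0x0 at bit 1: 0x01
type (3b) val=1 bits=0x1 at bit 2: 0x05
seq (1b) val=0 bits=0x0 at bit 5: 0x05
lvl (2b) val=1 bits=0x1 at bit 6: 0x45
word = 0x45 → little-endian bytes:
  [0]=0x45

45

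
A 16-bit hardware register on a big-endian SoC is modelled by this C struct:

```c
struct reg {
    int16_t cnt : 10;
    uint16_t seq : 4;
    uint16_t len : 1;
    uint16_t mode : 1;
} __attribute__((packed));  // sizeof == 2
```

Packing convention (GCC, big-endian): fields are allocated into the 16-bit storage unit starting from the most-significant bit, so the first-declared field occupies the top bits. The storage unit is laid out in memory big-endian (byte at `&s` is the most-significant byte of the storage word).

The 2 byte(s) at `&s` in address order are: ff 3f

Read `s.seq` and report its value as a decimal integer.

[0]=0xff [1]=0x3f (big-endian) → word 0xff3f
cnt:10 @ bit 6 → (0xff3f>>6)&0x3ff = 0x3fc
seq:4 @ bit 2 → (0xff3f>>2)&0xf = 0xf  ←
len:1 @ bit 1 → (0xff3f>>1)&0x1 = 0x1
mode:1 @ bit 0 → (0xff3f>>0)&0x1 = 0x1

15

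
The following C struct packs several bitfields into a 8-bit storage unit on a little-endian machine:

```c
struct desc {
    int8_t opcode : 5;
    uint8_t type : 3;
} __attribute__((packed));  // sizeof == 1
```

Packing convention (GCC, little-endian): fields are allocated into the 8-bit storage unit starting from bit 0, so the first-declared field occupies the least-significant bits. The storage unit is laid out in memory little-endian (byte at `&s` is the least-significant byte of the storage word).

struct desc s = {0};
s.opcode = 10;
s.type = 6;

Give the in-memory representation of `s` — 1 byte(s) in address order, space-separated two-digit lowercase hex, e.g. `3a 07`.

opcode (5b) val=10 bits=0xa at bit 0: 0x0a
type (3b) val=6 bits=0x6 at bit 5: 0xca
word = 0xca → little-endian bytes:
  [0]=0xca

ca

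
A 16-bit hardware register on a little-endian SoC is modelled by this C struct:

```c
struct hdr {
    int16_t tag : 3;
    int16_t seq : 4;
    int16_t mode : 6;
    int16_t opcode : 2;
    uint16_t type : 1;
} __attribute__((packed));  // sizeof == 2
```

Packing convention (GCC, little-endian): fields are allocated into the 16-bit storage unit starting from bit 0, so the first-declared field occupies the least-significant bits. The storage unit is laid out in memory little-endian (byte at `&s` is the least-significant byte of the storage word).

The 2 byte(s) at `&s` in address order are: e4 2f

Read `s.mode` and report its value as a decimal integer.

[0]=0xe4 [1]=0x2f (little-endian) → word 0x2fe4
tag [0+:3] = (word>>0) & 0x7 = 4
seq [3+:4] = (word>>3) & 0xf = 12
mode [7+:6] = (word>>7) & 0x3f = 31  ←
opcode [13+:2] = (word>>13) & 0x3 = 1
type [15+:1] = (word>>15) & 0x1 = 0
mode signed 6b, MSB=0: value = 31

31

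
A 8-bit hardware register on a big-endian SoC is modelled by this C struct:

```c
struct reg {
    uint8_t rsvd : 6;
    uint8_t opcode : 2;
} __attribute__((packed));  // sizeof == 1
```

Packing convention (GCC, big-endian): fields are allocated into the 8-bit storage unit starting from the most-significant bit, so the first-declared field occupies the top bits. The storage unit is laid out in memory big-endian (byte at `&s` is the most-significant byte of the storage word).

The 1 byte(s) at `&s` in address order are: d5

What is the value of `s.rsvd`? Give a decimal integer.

53

[0]=0xd5 (big-endian) → word 0xd5
rsvd [2+:6] = (word>>2) & 0x3f = 53  ←
opcode [0+:2] = (word>>0) & 0x3 = 1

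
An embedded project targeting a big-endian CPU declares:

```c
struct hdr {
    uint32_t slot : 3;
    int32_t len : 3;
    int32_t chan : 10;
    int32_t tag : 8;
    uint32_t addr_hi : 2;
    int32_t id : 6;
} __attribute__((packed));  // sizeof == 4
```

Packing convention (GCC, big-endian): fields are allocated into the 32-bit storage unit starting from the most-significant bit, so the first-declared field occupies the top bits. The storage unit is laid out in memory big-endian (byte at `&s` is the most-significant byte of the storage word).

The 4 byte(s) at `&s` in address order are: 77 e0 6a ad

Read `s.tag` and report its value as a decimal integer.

[0]=0x77 [1]=0xe0 [2]=0x6a [3]=0xad (big-endian) → word 0x77e06aad
slot:3 @ bit 29 → (0x77e06aad>>29)&0x7 = 0x3
len:3 @ bit 26 → (0x77e06aad>>26)&0x7 = 0x5
chan:10 @ bit 16 → (0x77e06aad>>16)&0x3ff = 0x3e0
tag:8 @ bit 8 → (0x77e06aad>>8)&0xff = 0x6a  ←
addr_hi:2 @ bit 6 → (0x77e06aad>>6)&0x3 = 0x2
id:6 @ bit 0 → (0x77e06aad>>0)&0x3f = 0x2d
tag signed 8b, MSB=0: value = 106

106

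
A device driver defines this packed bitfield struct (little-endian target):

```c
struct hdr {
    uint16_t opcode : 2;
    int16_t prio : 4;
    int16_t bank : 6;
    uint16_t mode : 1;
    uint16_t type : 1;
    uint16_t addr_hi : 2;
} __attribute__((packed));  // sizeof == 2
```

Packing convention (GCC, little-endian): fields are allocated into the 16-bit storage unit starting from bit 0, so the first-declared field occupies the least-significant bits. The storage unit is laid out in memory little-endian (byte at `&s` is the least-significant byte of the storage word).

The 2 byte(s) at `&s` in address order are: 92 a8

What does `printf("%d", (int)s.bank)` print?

[0]=0x92 [1]=0xa8 (little-endian) → word 0xa892
opcode [0+:2] = (word>>0) & 0x3 = 2
prio [2+:4] = (word>>2) & 0xf = 4
bank [6+:6] = (word>>6) & 0x3f = 34  ←
mode [12+:1] = (word>>12) & 0x1 = 0
type [13+:1] = (word>>13) & 0x1 = 1
addr_hi [14+:2] = (word>>14) & 0x3 = 2
bank signed 6b, MSB=1: 34 - 64 = -30

-30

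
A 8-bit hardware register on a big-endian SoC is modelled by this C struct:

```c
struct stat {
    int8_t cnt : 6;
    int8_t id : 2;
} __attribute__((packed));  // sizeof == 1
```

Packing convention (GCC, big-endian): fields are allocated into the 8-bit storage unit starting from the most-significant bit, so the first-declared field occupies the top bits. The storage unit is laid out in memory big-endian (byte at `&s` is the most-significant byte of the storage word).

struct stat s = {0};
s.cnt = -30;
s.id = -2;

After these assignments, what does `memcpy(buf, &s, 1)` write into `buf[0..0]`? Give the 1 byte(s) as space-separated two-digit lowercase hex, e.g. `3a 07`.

8a

[2+:6] cnt=-30 & 0x3f = 0x22; word=0x88
[0+:2] id=-2 & 0x3 = 0x2; word=0x8a
word = 0x8a → big-endian bytes:
  [0]=0x8a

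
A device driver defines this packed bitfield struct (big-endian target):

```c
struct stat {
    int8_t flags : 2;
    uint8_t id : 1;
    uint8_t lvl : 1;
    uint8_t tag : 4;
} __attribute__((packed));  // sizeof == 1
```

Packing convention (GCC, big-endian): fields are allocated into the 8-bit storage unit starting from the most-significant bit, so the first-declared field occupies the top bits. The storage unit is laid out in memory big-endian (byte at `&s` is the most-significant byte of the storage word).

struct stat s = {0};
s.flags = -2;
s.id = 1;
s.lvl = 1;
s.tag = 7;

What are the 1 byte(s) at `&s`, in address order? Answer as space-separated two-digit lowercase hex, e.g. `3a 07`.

flags:2 = -2 → 0x2 << 6 → word 0x80
id:1 = 1 → 0x1 << 5 → word 0xa0
lvl:1 = 1 → 0x1 << 4 → word 0xb0
tag:4 = 7 → 0x7 << 0 → word 0xb7
word = 0xb7 → big-endian bytes:
  [0]=0xb7

b7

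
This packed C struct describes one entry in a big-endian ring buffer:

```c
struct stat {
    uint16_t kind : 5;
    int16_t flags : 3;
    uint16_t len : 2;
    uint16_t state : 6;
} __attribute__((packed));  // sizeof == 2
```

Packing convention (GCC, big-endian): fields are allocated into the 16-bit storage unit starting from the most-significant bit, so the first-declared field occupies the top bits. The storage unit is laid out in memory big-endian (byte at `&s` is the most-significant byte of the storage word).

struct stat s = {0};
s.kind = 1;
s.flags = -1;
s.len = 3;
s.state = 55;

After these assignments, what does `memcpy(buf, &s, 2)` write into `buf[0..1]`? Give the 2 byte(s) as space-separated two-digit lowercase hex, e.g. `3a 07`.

[11+:5] kind=1 & 0x1f = 0x1; word=0x0800
[8+:3] flags=-1 & 0x7 = 0x7; word=0x0f00
[6+:2] len=3 & 0x3 = 0x3; word=0x0fc0
[0+:6] state=55 & 0x3f = 0x37; word=0x0ff7
word = 0x0ff7 → big-endian bytes:
  [0]=0x0f  [1]=0xf7

0f f7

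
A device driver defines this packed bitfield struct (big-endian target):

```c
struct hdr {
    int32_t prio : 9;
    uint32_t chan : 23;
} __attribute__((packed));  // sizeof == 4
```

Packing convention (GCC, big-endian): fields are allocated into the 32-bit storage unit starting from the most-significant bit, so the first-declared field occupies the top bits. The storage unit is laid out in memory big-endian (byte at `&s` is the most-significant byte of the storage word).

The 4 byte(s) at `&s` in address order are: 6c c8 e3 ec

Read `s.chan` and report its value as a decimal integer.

[0]=0x6c [1]=0xc8 [2]=0xe3 [3]=0xec (big-endian) → word 0x6cc8e3ec
prio [23+:9] = (word>>23) & 0x1ff = 217
chan [0+:23] = (word>>0) & 0x7fffff = 4776940  ←

4776940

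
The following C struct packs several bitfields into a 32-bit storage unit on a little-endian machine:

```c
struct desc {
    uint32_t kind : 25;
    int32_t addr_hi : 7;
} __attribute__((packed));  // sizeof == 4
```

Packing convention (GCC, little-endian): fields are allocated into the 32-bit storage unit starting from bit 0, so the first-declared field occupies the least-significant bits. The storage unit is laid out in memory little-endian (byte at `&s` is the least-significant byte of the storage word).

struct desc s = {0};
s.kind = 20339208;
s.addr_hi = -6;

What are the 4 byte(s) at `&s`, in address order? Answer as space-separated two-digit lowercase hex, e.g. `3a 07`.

08 5a 36 f5

kind:25 = 20339208 → 0x1365a08 << 0 → word 0x01365a08
addr_hi:7 = -6 → 0x7a << 25 → word 0xf5365a08
word = 0xf5365a08 → little-endian bytes:
  [0]=0x08  [1]=0x5a  [2]=0x36  [3]=0xf5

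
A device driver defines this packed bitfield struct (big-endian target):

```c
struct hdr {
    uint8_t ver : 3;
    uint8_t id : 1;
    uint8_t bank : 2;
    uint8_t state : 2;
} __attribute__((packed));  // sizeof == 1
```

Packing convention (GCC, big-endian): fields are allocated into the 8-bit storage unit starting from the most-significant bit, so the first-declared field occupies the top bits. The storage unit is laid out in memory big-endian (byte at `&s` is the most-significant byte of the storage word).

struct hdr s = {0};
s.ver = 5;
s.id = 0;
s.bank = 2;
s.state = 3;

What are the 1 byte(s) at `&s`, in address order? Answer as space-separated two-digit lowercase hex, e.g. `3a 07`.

ab

ver:3 = 5 → 0x5 << 5 → word 0xa0
id:1 = 0 → 0x0 << 4 → word 0xa0
bank:2 = 2 → 0x2 << 2 → word 0xa8
state:2 = 3 → 0x3 << 0 → word 0xab
word = 0xab → big-endian bytes:
  [0]=0xab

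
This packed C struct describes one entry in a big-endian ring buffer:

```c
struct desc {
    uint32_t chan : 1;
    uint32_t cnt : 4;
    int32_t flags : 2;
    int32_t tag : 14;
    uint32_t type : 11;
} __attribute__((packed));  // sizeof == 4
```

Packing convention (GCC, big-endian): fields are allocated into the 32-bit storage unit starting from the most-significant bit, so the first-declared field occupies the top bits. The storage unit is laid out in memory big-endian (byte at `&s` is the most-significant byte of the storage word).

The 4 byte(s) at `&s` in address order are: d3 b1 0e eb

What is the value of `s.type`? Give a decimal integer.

[0]=0xd3 [1]=0xb1 [2]=0x0e [3]=0xeb (big-endian) → word 0xd3b10eeb
chan [31+:1] = (word>>31) & 0x1 = 1
cnt [27+:4] = (word>>27) & 0xf = 10
flags [25+:2] = (word>>25) & 0x3 = 1
tag [11+:14] = (word>>11) & 0x3fff = 13857
type [0+:11] = (word>>0) & 0x7ff = 1771  ←

1771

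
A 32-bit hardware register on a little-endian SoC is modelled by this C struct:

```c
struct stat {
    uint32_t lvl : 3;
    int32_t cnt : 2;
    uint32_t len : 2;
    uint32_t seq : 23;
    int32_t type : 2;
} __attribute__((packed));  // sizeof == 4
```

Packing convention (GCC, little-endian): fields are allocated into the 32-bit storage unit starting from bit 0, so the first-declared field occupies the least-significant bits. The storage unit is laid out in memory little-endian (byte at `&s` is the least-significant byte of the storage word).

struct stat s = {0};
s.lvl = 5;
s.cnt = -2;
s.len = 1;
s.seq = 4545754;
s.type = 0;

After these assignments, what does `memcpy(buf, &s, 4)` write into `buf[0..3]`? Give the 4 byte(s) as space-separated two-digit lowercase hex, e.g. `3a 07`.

35 6d ae 22

[0+:3] lvl=5 & 0x7 = 0x5; word=0x00000005
[3+:2] cnt=-2 & 0x3 = 0x2; word=0x00000015
[5+:2] len=1 & 0x3 = 0x1; word=0x00000035
[7+:23] seq=4545754 & 0x7fffff = 0x455cda; word=0x22ae6d35
[30+:2] type=0 & 0x3 = 0x0; word=0x22ae6d35
word = 0x22ae6d35 → little-endian bytes:
  [0]=0x35  [1]=0x6d  [2]=0xae  [3]=0x22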